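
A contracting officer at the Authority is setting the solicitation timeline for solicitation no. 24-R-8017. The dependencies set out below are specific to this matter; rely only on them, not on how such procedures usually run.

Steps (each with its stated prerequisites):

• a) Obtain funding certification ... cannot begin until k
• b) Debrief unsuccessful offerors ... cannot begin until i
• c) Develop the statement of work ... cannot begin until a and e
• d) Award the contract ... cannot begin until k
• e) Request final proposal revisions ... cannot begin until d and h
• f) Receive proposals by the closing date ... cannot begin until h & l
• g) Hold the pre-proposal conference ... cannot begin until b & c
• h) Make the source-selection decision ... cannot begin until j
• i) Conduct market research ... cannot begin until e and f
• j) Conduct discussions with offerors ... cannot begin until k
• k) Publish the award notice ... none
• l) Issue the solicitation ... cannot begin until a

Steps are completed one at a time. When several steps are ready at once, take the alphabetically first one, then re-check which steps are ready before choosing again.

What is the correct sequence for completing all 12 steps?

Only k has no prerequisites, so it is first.
Ready: a, d and j. a has the earlier label → a.
l now also ready, so the ready set is {d, j, l}; d has the earlier label → d.
Ready: j and l. j has the earlier label → j.
Ready: h and l. h has the earlier label → h.
Now e and l have their prerequisites met. e has the earlier label, so e next.
c and l are both available; c has the earlier label → c.
l needed a, now all done → l.
f needed h and l, now all done → f.
i is the only step now ready → i.
b needed i, now all done → b.
g needed b and c, now all done → g.

k, a, d, j, h, e, c, l, f, i, b, g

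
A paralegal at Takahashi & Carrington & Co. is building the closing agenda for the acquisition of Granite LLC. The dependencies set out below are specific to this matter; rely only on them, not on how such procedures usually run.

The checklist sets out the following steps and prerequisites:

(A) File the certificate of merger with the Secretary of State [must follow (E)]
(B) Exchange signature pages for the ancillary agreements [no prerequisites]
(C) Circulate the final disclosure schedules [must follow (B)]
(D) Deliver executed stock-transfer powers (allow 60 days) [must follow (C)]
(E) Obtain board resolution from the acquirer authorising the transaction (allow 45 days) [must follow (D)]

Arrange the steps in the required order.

(B) is the only step with nothing outstanding, so it goes first.
Next only (C) has its prerequisites met → (C).
(D) needed (C), now all done → (D).
That leaves (E) as the only ready step → (E).
Next only (A) has its prerequisites met → (A).

(B), (C), (D), (E), (A)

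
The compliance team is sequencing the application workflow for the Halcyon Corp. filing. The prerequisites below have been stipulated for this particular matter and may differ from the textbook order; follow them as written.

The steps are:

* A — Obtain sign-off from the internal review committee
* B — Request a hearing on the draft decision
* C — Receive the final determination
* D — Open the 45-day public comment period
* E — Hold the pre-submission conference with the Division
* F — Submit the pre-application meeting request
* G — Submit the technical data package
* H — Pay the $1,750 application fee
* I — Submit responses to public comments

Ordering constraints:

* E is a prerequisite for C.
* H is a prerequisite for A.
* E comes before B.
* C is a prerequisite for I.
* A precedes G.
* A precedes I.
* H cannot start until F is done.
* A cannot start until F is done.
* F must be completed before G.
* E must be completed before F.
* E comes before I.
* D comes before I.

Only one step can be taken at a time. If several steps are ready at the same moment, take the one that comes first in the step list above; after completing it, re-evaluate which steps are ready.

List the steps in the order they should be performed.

Nothing is required for D and E. D is listed earlier → D first.
That leaves E as the only ready step → E.
B, C and F are all available; B is listed earlier → B.
C and F are both available; C is listed earlier → C.
Next only F has its prerequisites met → F.
H needed F, now all done → H.
A needed F and H, now all done → A.
G and I are both available; G is listed earlier → G.
I is the only step now ready → I.

D, E, B, C, F, H, A, G, I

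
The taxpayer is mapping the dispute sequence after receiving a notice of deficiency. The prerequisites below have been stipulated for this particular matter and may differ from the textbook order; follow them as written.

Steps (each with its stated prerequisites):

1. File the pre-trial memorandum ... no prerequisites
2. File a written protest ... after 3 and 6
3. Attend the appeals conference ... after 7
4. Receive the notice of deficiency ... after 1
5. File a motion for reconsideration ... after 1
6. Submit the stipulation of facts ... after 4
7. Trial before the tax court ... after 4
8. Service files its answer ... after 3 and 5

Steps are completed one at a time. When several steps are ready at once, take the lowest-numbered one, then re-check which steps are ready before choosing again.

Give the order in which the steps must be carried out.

Only 1 has no prerequisites, so it is first.
Now 4 and 5 have their prerequisites met. 4 has the earlier label, so 4 next.
6 and 7 now also ready, so the ready set is {5, 6, 7}; 5 has the earlier label → 5.
Ready: 6 and 7. 6 has the earlier label → 6.
7 needed 4, now all done → 7.
Next only 3 has its prerequisites met → 3.
Ready: 2 and 8. 2 has the earlier label → 2.
That leaves 8 as the only ready step → 8.

1 → 4 → 5 → 6 → 7 → 3 → 2 → 8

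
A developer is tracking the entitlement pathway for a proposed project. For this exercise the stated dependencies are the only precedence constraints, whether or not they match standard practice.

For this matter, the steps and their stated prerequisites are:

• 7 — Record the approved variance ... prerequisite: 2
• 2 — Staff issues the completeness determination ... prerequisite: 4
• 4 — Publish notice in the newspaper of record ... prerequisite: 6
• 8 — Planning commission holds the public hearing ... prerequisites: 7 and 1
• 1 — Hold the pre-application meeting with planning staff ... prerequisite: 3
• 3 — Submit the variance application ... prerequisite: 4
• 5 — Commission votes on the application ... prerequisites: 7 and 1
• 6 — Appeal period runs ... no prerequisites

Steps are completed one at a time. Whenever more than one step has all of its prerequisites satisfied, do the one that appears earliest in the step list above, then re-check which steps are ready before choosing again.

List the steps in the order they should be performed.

6 → 4 → 2 → 7 → 3 → 1 → 8 → 5

6 has no prerequisites → 6 first.
4 needed 6, now all done → 4.
Now 2 and 3 have their prerequisites met. 2 is listed earlier, so 2 next.
Ready: 7 and 3. 7 is listed earlier → 7.
3 needed 4, now all done → 3.
1 needed 3, now all done → 1.
8 and 5 are both available; 8 is listed earlier → 8.
5 is the only step now ready → 5.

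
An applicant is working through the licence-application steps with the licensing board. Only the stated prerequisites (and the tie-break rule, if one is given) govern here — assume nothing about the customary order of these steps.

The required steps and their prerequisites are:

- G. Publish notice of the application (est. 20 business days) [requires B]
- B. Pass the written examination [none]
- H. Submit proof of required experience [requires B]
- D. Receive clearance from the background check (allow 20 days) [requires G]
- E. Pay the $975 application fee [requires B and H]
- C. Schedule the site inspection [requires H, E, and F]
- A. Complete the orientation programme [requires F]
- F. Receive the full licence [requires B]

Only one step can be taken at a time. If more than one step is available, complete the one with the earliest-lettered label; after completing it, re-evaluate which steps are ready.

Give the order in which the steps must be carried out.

B F A G D H E C

B has no prerequisites → B first.
Ready: F, G and H. F has the earlier label → F.
A, G and H are all available; A has the earlier label → A.
Ready: G and H. G has the earlier label → G.
Ready: D and H. D has the earlier label → D.
H is the only step now ready → H.
That leaves E as the only ready step → E.
C needed E, F and H, now all done → C.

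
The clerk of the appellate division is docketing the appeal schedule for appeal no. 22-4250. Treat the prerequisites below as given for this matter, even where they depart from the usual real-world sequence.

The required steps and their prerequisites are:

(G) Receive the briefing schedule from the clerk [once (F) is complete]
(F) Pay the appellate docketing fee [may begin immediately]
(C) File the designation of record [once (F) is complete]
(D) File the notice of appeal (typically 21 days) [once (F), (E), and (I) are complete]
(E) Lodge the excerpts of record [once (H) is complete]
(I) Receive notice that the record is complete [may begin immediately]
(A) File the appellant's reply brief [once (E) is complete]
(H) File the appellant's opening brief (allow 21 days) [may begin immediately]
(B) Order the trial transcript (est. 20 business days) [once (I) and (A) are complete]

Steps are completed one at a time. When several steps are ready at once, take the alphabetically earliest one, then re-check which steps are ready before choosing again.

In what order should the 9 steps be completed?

Nothing is required for (F), (H) and (I). (F) has the earlier label → (F) first.
(C), (G), (H) and (I) are all available; (C) has the earlier label → (C).
(G), (H) and (I) are all available; (G) has the earlier label → (G).
Now (H) and (I) have their prerequisites met. (H) has the earlier label, so (H) next.
Now (E) and (I) have their prerequisites met. (E) has the earlier label, so (E) next.
Ready: (A) and (I). (A) has the earlier label → (A).
Next only (I) has its prerequisites met → (I).
Now (B) and (D) have their prerequisites met. (B) has the earlier label, so (B) next.
(D) is the only step now ready → (D).

(F), (C), (G), (H), (E), (A), (I), (B), (D)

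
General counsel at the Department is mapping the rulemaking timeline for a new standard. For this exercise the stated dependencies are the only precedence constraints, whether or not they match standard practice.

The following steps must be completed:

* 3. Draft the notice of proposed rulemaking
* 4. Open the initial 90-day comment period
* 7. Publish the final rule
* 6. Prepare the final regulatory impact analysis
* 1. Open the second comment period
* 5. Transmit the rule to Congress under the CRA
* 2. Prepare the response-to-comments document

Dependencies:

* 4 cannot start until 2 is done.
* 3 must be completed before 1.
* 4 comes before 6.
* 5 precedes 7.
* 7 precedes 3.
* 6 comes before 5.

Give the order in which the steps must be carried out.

2, 4, 6, 5, 7, 3, 1

Only 2 has no prerequisites, so it is first.
4 is the only step now ready → 4.
6 needed 4, now all done → 6.
That leaves 5 as the only ready step → 5.
7 is the only step now ready → 7.
3 needed 7, now all done → 3.
That leaves 1 as the only ready step → 1.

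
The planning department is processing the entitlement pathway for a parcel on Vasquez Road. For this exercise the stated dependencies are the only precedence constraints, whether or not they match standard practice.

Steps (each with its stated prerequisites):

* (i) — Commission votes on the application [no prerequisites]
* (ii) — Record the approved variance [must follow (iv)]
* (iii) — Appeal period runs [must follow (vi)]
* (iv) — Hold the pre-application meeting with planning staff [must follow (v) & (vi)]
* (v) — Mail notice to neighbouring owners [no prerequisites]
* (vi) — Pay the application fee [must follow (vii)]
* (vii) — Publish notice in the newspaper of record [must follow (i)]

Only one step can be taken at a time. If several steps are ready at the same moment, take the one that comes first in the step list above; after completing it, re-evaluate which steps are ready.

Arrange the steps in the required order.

Nothing is required for (i) and (v). (i) is listed earlier → (i) first.
(vii) now also ready, so the ready set is {(v), (vii)}; (v) is listed earlier → (v).
(vii) needed (i), now all done → (vii).
(vi) is the only step now ready → (vi).
(iii) and (iv) are both available; (iii) is listed earlier → (iii).
(iv) needed (v) and (vi), now all done → (iv).
That leaves (ii) as the only ready step → (ii).

(i), (v), (vii), (vi), (iii), (iv), (ii)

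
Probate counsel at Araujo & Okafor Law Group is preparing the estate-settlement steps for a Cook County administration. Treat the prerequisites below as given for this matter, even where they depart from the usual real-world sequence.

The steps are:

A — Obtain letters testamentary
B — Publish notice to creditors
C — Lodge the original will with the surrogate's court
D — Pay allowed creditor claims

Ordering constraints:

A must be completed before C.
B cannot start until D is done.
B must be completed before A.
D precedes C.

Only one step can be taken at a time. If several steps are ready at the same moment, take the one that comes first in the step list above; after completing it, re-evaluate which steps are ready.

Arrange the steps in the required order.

D is the only step with nothing outstanding, so it goes first.
B is the only step now ready → B.
Next only A has its prerequisites met → A.
C is the only step now ready → C.

D B A C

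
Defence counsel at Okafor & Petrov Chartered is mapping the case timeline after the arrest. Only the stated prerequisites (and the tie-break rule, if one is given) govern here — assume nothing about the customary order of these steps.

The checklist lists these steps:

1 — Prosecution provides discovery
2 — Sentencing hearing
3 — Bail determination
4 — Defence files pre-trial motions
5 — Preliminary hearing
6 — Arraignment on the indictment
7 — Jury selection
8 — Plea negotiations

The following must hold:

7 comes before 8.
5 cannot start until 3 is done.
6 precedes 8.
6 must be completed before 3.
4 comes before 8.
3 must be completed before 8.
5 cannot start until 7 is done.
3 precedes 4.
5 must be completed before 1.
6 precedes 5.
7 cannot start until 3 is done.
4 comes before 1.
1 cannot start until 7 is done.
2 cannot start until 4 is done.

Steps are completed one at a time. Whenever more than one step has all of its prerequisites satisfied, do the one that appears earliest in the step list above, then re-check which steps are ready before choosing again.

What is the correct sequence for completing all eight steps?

6, 3, 4, 2, 7, 5, 1, 8

6 is the only step with nothing outstanding, so it goes first.
3 needed 6, now all done → 3.
4 and 7 are both available; 4 is listed earlier → 4.
2 now also ready, so the ready set is {2, 7}; 2 is listed earlier → 2.
Next only 7 has its prerequisites met → 7.
Ready: 5 and 8. 5 is listed earlier → 5.
1 now also ready, so the ready set is {1, 8}; 1 is listed earlier → 1.
That leaves 8 as the only ready step → 8.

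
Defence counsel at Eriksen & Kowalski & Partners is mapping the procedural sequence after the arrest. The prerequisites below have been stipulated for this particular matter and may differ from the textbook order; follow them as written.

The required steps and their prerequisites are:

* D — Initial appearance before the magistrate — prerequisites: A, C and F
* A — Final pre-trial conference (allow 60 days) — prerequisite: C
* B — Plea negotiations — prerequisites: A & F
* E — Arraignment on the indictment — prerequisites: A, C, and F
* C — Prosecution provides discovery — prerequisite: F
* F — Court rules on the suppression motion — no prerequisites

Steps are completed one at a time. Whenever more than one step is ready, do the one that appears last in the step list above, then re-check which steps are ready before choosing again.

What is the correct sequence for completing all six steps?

F, C, A, E, B, D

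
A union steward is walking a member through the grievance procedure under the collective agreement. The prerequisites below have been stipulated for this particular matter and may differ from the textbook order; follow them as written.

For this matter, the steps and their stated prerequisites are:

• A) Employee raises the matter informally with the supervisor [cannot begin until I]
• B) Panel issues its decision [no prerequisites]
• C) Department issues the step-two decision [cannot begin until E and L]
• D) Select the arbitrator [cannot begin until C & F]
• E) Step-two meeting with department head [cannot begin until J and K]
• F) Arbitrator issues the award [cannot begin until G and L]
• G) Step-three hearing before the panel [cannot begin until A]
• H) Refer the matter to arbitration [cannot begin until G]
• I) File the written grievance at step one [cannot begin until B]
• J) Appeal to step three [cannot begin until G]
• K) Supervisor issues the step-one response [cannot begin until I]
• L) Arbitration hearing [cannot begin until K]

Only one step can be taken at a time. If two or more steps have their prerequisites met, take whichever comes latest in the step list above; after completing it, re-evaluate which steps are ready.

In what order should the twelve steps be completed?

Only B has no prerequisites, so it is first.
Next only I has its prerequisites met → I.
Ready: K and A. K is listed later → K.
Now L and A have their prerequisites met. L is listed later, so L next.
That leaves A as the only ready step → A.
G needed A, now all done → G.
J, H and F are all available; J is listed later → J.
H, F and E are all available; H is listed later → H.
F and E are both available; F is listed later → F.
E needed K and J, now all done → E.
That leaves C as the only ready step → C.
D needed F and C, now all done → D.

B → I → K → L → A → G → J → H → F → E → C → D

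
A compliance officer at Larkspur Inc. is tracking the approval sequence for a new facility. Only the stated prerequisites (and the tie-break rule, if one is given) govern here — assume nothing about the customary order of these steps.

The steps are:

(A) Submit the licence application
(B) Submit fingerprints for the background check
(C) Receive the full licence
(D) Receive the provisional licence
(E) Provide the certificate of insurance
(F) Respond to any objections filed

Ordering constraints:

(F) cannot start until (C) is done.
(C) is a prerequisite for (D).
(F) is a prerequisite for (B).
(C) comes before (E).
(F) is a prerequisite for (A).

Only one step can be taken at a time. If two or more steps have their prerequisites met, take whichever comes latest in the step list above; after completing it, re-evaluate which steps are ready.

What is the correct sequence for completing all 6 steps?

(C) is the only step with nothing outstanding, so it goes first.
Ready: (F), (E) and (D). (F) is listed later → (F).
(B) and (A) now also ready, so the ready set is {(E), (D), (B), (A)}; (E) is listed later → (E).
Ready: (D), (B) and (A). (D) is listed later → (D).
Now (B) and (A) have their prerequisites met. (B) is listed later, so (B) next.
(A) needed (F), now all done → (A).

(C), (F), (E), (D), (B), (A)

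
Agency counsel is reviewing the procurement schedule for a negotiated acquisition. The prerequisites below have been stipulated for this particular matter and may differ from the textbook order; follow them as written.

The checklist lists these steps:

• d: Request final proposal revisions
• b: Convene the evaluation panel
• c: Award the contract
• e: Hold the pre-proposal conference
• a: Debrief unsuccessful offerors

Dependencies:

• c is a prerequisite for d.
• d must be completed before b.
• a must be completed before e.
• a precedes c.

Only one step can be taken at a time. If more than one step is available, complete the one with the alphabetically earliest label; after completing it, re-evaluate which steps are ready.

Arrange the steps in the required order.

a is the only step with nothing outstanding, so it goes first.
Ready: c and e. c has the earlier label → c.
d and e are both available; d has the earlier label → d.
Ready: b and e. b has the earlier label → b.
e is the only step now ready → e.

a, c, d, b, e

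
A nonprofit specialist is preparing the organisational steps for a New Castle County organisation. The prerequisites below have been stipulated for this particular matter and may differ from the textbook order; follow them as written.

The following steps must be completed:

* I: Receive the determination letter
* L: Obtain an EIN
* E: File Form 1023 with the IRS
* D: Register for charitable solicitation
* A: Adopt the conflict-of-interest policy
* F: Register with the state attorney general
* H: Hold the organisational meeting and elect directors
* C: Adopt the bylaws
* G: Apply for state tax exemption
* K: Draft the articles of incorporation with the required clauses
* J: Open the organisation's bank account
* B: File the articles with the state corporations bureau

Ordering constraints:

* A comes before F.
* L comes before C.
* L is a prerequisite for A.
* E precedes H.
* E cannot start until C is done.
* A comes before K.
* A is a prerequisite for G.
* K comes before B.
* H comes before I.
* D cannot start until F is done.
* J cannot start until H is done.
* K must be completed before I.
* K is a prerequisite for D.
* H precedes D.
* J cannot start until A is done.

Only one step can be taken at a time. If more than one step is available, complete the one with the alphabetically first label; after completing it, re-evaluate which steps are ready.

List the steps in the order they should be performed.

L has no prerequisites → L first.
Now A and C have their prerequisites met. A has the earlier label, so A next.
Now C, F, G and K have their prerequisites met. C has the earlier label, so C next.
E now also ready, so the ready set is {E, F, G, K}; E has the earlier label → E.
H now also ready, so the ready set is {F, G, H, K}; F has the earlier label → F.
Ready: G, H and K. G has the earlier label → G.
Now H and K have their prerequisites met. H has the earlier label, so H next.
J now also ready, so the ready set is {J, K}; J has the earlier label → J.
K needed A, now all done → K.
Now B, D and I have their prerequisites met. B has the earlier label, so B next.
Ready: D and I. D has the earlier label → D.
Next only I has its prerequisites met → I.

L A C E F G H J K B D I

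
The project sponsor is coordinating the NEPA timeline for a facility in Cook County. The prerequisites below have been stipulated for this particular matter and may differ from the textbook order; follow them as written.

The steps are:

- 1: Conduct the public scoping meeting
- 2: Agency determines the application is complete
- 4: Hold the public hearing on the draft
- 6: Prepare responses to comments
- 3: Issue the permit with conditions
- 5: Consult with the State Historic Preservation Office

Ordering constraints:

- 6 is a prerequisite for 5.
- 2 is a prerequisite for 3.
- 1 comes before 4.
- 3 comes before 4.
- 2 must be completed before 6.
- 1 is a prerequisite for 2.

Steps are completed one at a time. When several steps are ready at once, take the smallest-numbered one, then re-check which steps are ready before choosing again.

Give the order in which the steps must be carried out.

1, 2, 3, 4, 6, 5

Only 1 has no prerequisites, so it is first.
Next only 2 has its prerequisites met → 2.
Ready: 3 and 6. 3 has the earlier label → 3.
4 and 6 are both available; 4 has the earlier label → 4.
Next only 6 has its prerequisites met → 6.
5 needed 6, now all done → 5.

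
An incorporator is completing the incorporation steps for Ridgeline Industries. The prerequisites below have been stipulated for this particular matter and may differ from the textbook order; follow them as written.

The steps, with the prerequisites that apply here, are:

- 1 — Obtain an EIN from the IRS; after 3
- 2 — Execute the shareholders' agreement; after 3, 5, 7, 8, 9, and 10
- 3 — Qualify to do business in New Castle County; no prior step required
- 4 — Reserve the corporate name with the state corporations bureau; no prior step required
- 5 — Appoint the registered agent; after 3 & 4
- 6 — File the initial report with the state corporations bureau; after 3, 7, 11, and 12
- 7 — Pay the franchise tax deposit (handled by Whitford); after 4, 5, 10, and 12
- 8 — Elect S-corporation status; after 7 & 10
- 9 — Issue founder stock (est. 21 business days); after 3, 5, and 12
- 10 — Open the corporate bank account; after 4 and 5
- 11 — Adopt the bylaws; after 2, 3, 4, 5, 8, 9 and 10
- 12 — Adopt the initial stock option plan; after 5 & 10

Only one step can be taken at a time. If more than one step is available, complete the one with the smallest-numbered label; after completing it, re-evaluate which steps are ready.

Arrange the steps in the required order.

Nothing is required for 3 and 4. 3 has the earlier label → 3 first.
1 now also ready, so the ready set is {1, 4}; 1 has the earlier label → 1.
That leaves 4 as the only ready step → 4.
That leaves 5 as the only ready step → 5.
10 needed 4 and 5, now all done → 10.
12 needed 5 and 10, now all done → 12.
Ready: 7 and 9. 7 has the earlier label → 7.
8 and 9 are both available; 8 has the earlier label → 8.
9 is the only step now ready → 9.
Next only 2 has its prerequisites met → 2.
11 needed 2, 3, 4, 5, 8, 9 and 10, now all done → 11.
6 is the only step now ready → 6.

3 → 1 → 4 → 5 → 10 → 12 → 7 → 8 → 9 → 2 → 11 → 6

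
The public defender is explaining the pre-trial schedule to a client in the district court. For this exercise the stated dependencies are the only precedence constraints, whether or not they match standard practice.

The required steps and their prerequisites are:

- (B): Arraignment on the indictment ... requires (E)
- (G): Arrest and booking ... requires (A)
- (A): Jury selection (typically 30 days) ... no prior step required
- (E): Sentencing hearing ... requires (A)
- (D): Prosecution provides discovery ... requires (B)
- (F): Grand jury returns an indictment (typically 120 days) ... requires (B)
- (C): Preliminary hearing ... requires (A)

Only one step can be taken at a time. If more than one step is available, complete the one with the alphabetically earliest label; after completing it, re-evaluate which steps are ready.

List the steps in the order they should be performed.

(A) is the only step with nothing outstanding, so it goes first.
Ready: (C), (E) and (G). (C) has the earlier label → (C).
Ready: (E) and (G). (E) has the earlier label → (E).
(B) and (G) are both available; (B) has the earlier label → (B).
(D) and (F) now also ready, so the ready set is {(D), (F), (G)}; (D) has the earlier label → (D).
Now (F) and (G) have their prerequisites met. (F) has the earlier label, so (F) next.
(G) needed (A), now all done → (G).

(A) (C) (E) (B) (D) (F) (G)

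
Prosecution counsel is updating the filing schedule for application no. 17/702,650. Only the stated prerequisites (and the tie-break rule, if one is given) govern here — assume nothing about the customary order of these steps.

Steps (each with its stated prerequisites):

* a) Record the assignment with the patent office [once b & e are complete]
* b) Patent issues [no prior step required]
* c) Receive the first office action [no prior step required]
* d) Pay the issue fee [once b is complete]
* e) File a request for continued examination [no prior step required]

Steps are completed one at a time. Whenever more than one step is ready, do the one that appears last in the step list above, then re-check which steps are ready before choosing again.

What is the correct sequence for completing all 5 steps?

e, c and b have no prerequisites; e is listed later, so e is first.
c and b are both available; c is listed later → c.
Next only b has its prerequisites met → b.
d and a are both available; d is listed later → d.
a needed e and b, now all done → a.

e c b d a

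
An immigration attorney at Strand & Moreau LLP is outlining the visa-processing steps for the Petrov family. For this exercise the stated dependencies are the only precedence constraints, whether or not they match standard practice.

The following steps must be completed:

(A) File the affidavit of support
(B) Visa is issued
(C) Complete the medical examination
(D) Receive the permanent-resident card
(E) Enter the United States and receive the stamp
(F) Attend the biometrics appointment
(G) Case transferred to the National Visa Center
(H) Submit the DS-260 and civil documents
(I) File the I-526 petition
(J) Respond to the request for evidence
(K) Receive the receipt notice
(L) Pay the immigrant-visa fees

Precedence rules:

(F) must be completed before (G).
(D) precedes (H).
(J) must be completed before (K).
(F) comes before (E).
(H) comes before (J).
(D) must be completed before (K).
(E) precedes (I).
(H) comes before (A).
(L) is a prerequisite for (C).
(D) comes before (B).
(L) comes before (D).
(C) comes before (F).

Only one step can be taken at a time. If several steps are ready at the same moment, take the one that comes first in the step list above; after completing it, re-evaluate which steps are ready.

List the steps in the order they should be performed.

(L) is the only step with nothing outstanding, so it goes first.
Ready: (C) and (D). (C) is listed earlier → (C).
(F) now also ready, so the ready set is {(D), (F)}; (D) is listed earlier → (D).
(B), (F) and (H) are all available; (B) is listed earlier → (B).
(F) and (H) are both available; (F) is listed earlier → (F).
(E), (G) and (H) are all available; (E) is listed earlier → (E).
Now (G), (H) and (I) have their prerequisites met. (G) is listed earlier, so (G) next.
Ready: (H) and (I). (H) is listed earlier → (H).
Ready: (A), (I) and (J). (A) is listed earlier → (A).
Ready: (I) and (J). (I) is listed earlier → (I).
(J) needed (H), now all done → (J).
Next only (K) has its prerequisites met → (K).

(L) → (C) → (D) → (B) → (F) → (E) → (G) → (H) → (A) → (I) → (J) → (K)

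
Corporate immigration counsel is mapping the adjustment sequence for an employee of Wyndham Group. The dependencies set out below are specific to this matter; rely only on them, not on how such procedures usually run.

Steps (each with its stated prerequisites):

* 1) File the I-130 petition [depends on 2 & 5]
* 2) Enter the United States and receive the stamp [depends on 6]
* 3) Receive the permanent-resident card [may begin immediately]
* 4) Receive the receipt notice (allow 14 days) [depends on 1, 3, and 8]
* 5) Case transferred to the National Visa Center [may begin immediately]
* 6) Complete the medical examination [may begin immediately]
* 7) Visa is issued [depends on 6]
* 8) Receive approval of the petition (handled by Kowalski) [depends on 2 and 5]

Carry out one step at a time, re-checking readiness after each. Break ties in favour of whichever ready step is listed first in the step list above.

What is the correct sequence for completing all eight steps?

3 5 6 2 1 7 8 4

Nothing is required for 3, 5 and 6. 3 is listed earlier → 3 first.
Now 5 and 6 have their prerequisites met. 5 is listed earlier, so 5 next.
That leaves 6 as the only ready step → 6.
Ready: 2 and 7. 2 is listed earlier → 2.
Now 1, 7 and 8 have their prerequisites met. 1 is listed earlier, so 1 next.
Now 7 and 8 have their prerequisites met. 7 is listed earlier, so 7 next.
8 needed 2 and 5, now all done → 8.
Next only 4 has its prerequisites met → 4.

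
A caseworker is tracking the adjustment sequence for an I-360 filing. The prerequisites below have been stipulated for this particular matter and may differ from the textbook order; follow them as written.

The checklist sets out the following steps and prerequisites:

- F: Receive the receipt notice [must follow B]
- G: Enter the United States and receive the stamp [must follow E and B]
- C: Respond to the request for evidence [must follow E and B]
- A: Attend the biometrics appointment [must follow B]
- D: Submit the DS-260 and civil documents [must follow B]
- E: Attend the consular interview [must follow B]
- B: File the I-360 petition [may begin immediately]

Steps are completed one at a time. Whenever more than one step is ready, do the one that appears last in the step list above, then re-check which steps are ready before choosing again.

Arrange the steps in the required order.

B E D A C G F

B has no prerequisites → B first.
E, D, A and F are all available; E is listed later → E.
C and G now also ready, so the ready set is {D, A, C, G, F}; D is listed later → D.
Now A, C, G and F have their prerequisites met. A is listed later, so A next.
Ready: C, G and F. C is listed later → C.
Now G and F have their prerequisites met. G is listed later, so G next.
F needed B, now all done → F.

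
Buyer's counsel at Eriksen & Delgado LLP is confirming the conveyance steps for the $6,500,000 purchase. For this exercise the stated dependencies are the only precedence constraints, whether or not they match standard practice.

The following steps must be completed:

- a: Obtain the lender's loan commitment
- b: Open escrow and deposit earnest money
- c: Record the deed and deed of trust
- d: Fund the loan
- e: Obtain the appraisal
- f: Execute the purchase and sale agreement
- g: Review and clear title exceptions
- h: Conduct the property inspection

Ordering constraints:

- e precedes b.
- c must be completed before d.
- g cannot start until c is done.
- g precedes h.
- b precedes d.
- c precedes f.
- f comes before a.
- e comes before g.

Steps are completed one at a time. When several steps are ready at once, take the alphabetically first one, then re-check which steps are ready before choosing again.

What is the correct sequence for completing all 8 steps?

c → e → b → d → f → a → g → h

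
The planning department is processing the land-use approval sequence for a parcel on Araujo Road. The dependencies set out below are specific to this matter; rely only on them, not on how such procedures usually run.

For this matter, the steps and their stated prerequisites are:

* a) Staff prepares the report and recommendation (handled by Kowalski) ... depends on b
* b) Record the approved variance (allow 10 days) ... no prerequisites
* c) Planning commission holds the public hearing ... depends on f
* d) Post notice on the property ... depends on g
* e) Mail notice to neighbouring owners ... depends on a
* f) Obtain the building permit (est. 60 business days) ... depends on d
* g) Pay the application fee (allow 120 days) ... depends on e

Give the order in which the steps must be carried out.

b a e g d f c

Only b has no prerequisites, so it is first.
Next only a has its prerequisites met → a.
That leaves e as the only ready step → e.
g needed e, now all done → g.
d needed g, now all done → d.
That leaves f as the only ready step → f.
That leaves c as the only ready step → c.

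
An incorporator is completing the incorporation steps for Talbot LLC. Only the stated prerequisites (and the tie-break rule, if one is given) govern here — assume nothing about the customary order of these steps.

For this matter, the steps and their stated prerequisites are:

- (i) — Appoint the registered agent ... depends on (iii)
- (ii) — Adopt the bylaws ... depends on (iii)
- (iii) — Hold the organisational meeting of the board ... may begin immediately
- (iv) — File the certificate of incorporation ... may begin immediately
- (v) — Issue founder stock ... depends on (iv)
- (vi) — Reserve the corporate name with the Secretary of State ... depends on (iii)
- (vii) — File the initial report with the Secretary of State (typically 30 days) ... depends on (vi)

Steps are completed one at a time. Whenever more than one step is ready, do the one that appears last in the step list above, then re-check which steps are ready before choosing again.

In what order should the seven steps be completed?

(iv) and (iii) have no prerequisites; (iv) is listed later, so (iv) is first.
(v) now also ready, so the ready set is {(v), (iii)}; (v) is listed later → (v).
(iii) is the only step now ready → (iii).
Ready: (vi), (ii) and (i). (vi) is listed later → (vi).
Now (vii), (ii) and (i) have their prerequisites met. (vii) is listed later, so (vii) next.
Now (ii) and (i) have their prerequisites met. (ii) is listed later, so (ii) next.
That leaves (i) as the only ready step → (i).

(iv), (v), (iii), (vi), (vii), (ii), (i)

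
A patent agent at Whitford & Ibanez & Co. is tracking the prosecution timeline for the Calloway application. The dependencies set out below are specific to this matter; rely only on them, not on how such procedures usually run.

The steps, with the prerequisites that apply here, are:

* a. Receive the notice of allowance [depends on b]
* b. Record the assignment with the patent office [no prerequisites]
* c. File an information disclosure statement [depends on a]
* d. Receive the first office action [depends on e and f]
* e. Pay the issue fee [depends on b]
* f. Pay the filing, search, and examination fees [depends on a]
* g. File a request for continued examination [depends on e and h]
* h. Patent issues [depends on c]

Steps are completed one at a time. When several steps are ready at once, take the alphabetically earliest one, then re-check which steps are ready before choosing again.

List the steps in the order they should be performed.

b has no prerequisites → b first.
a and e are both available; a has the earlier label → a.
c and f now also ready, so the ready set is {c, e, f}; c has the earlier label → c.
Now e, f and h have their prerequisites met. e has the earlier label, so e next.
f and h are both available; f has the earlier label → f.
Ready: d and h. d has the earlier label → d.
h needed c, now all done → h.
Next only g has its prerequisites met → g.

b → a → c → e → f → d → h → g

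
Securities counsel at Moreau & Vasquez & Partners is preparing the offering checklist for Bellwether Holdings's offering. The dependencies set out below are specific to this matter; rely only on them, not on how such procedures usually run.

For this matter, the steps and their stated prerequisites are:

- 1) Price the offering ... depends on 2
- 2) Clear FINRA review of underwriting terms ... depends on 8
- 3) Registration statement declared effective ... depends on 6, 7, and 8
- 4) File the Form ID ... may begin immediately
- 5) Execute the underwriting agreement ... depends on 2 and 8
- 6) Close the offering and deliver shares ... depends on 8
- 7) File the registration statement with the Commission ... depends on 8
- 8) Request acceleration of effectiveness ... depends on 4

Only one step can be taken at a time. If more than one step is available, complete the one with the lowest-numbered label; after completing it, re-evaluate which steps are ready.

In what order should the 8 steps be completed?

Only 4 has no prerequisites, so it is first.
8 needed 4, now all done → 8.
Ready: 2, 6 and 7. 2 has the earlier label → 2.
1 and 5 now also ready, so the ready set is {1, 5, 6, 7}; 1 has the earlier label → 1.
5, 6 and 7 are all available; 5 has the earlier label → 5.
Now 6 and 7 have their prerequisites met. 6 has the earlier label, so 6 next.
7 needed 8, now all done → 7.
Next only 3 has its prerequisites met → 3.

4, 8, 2, 1, 5, 6, 7, 3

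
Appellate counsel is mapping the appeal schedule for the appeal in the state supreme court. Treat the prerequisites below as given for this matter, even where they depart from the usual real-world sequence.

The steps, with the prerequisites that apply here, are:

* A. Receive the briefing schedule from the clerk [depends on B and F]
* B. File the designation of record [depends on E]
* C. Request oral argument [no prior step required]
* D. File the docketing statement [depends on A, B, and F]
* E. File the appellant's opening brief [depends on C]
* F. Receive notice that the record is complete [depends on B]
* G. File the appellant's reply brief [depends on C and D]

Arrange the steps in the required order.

Only C has no prerequisites, so it is first.
That leaves E as the only ready step → E.
That leaves B as the only ready step → B.
F is the only step now ready → F.
A needed B and F, now all done → A.
D is the only step now ready → D.
Next only G has its prerequisites met → G.

C → E → B → F → A → D → G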